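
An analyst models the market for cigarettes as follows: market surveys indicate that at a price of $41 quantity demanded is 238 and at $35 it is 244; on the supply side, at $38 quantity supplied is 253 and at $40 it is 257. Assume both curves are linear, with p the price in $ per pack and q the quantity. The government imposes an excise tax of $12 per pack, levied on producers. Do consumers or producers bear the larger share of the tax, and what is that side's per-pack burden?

Consumers bear the larger share: $8 per pack.

Demand slope: (244 − 238)/(35 − 41) = -1, so qd = 279 − p.
Supply slope: (257 − 253)/(40 − 38) = 2, so qs = 2p + 177.
Without the tax, 279 − p = 2p + 177 gives 3p = 102, so p* = $34 and q* = 245.
With the tax collected from producers, supply shifts: qs = 2(p − 12) + 177.
Solving gives q = 237 with consumers paying $42 and producers receiving $30 (the $12 wedge).
Per-pack burden: consumers $8, producers $4.
Consumers take the larger share because demand is less price-elastic here (demand slope 1 vs supply slope 2).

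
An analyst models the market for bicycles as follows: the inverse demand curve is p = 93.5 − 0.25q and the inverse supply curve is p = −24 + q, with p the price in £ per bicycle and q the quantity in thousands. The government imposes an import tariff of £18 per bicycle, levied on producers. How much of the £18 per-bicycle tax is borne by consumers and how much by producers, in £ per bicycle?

Rewrite in direct form: qd = 374 − 4p and qs = p + 24.
Before the tax: set 374 − 4p = p + 24 → p* = £70, q* = 94.
With the tax collected from producers, supply shifts: qs = (p − 18) + 24.
Solving gives q = 79.6 with consumers paying £73.6 and producers receiving £55.6 (the £18 wedge).
Burden on consumers: £3.6; on producers: £14.4. (They sum to £18.)
The less price-elastic side of the market bears the larger share of a per-unit tax.

Consumers bear £3.6 per bicycle; producers bear £14.4 per bicycle.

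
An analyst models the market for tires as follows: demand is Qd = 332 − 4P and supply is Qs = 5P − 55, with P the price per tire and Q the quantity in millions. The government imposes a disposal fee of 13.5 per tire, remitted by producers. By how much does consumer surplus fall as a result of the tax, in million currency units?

Before the tax: set 332 − 4P = 5P − 55 → P* = 43, Q* = 160.
With the tax collected from producers, supply shifts: Qs = 5(P − 13.5) − 55.
Solving gives Q = 130 with consumers paying 50.5 and producers receiving 37 (the 13.5 wedge).
ΔCS is the trapezoid between Q = 130 and Q = 160 of height 7.5: ½ · (160 + 130) · 7.5 = 1087.5.

Consumer surplus falls by 1087.5 million.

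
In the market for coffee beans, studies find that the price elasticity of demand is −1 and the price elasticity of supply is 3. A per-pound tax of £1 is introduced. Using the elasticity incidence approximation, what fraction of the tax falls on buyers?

Incidence ratio: buyers' share ≈ εs / (εs + |εd|) = 3 / (3 + 1) = 0.75.
Supply is the more elastic side, so buyers bear the larger share.

Buyers' share ≈ 0.75.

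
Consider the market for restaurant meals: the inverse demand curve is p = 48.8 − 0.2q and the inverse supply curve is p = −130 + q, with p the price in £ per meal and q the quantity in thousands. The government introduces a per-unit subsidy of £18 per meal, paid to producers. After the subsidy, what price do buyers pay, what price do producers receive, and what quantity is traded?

Rewrite in direct form: qd = 244 − 5p and qs = p + 130.
Before the subsidy: set 244 − 5p = p + 130 → p* = £19, q* = 149.
With a per-unit subsidy paid to producers, each receives p + 18 per unit sold, so supply becomes qs = (p + 18) + 130.
Solving gives q = 164 with buyers paying £16 and producers receiving £34 (the £18 wedge).

Buyers pay £16; producers receive £34; quantity = 164.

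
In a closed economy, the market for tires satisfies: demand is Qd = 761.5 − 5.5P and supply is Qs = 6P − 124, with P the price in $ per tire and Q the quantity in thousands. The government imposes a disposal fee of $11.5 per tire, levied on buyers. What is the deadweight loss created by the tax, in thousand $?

Deadweight loss = $189.75 thousand.

Without the tax, 761.5 − 5.5P = 6P − 124 gives 11.5P = 885.5, so P* = $77 and Q* = 338.
With the tax collected from buyers, demand (in seller-price terms) shifts: Qd = 761.5 − 5.5(P + 11.5).
New equilibrium: buyers pay $83, sellers receive $71.5, Q = 305. (Wedge: Pb − Ps = 11.5.)
Quantity falls by |ΔQ| = |338 − 305| = 33.
DWL = ½ · t · |ΔQ| = ½ · 11.5 · 33 = $189.75.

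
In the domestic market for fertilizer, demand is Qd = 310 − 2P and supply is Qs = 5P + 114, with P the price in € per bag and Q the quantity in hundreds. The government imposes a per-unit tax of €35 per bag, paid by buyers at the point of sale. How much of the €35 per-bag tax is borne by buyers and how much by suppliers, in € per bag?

Buyers bear €25 per bag; suppliers bear €10 per bag.

Before the tax: set 310 − 2P = 5P + 114 → P* = €28, Q* = 254.
With the tax collected from buyers, demand (in seller-price terms) shifts: Qd = 310 − 2(P + 35).
New equilibrium: buyers pay €53, suppliers receive €18, Q = 204. (Wedge: Pb − Ps = 35.)
Burden on buyers: €25; on suppliers: €10. (They sum to €35.)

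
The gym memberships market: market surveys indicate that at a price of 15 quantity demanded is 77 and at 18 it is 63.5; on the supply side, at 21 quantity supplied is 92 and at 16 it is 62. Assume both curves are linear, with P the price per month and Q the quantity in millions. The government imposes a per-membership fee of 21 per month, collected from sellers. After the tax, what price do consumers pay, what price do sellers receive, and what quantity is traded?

Consumers pay 29; sellers receive 8; quantity = 14.

Demand slope: (63.5 − 77)/(18 − 15) = -4.5, so Qd = 144.5 − 4.5P.
Supply slope: (62 − 92)/(16 − 21) = 6, so Qs = 6P − 34.
Without the tax, 144.5 − 4.5P = 6P − 34 gives 10.5P = 178.5, so P* = 17 and Q* = 68.
With the tax collected from sellers, supply shifts: Qs = 6(P − 21) − 34.
New equilibrium: consumers pay 29, sellers receive 8, Q = 14. (Wedge: Pb − Ps = 21.)
The less price-elastic side of the market bears the larger share of a per-unit tax.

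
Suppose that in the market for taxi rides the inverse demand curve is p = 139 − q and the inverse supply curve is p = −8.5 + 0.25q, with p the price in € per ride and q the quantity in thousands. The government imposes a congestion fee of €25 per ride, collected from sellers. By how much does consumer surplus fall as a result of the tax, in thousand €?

Rewrite in direct form: qd = 139 − p and qs = 4p + 34.
Without the tax, 139 − p = 4p + 34 gives 5p = 105, so p* = €21 and q* = 118.
With the tax collected from sellers, supply shifts: qs = 4(p − 25) + 34.
Solving gives q = 98 with consumers paying €41 and sellers receiving €16 (the €25 wedge).
ΔCS is the trapezoid between Q = 98 and Q = 118 of height €20: ½ · (118 + 98) · 20 = €2160.

Consumer surplus falls by €2160 thousand.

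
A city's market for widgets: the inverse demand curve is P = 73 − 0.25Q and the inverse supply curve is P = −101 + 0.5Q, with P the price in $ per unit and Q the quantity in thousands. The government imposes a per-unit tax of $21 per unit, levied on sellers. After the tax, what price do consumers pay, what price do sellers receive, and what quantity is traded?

Consumers pay $22; sellers receive $1; quantity = 204.

Inverting to Q(P) form: Qd = 292 − 4P; Qs = 2P + 202.
Before the tax: set 292 − 4P = 2P + 202 → P* = $15, Q* = 232.
With the tax collected from sellers, supply shifts: Qs = 2(P − 21) + 202.
Solving gives Q = 204 with consumers paying $22 and sellers receiving $1 (the $21 wedge).
The less price-elastic side of the market bears the larger share of a per-unit tax.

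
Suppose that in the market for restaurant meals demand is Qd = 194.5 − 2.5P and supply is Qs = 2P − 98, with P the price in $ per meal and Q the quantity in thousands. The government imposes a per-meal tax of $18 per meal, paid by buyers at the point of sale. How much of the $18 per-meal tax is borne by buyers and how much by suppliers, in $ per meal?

Without the tax, 194.5 − 2.5P = 2P − 98 gives 4.5P = 292.5, so P* = $65 and Q* = 32.
With the tax collected from buyers, demand (in seller-price terms) shifts: Qd = 194.5 − 2.5(P + 18).
New equilibrium: buyers pay $73, suppliers receive $55, Q = 12. (Wedge: Pb − Ps = 18.)
Burden on buyers: $8; on suppliers: $10. (They sum to $18.)
The less price-elastic side of the market bears the larger share of a per-unit tax.

Buyers bear $8 per meal; suppliers bear $10 per meal.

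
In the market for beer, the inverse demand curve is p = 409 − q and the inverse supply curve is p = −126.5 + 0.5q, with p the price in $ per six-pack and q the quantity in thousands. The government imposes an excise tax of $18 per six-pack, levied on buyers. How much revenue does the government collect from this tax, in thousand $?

Tax revenue = $6210 thousand.

Rewrite in direct form: qd = 409 − p and qs = 2p + 253.
Before the tax: set 409 − p = 2p + 253 → p* = $52, q* = 357.
With the tax collected from buyers, demand (in seller-price terms) shifts: qd = 409 − (p + 18).
Solving gives q = 345 with buyers paying $64 and sellers receiving $46 (the $18 wedge).
Revenue = t · Q = 18 · 345 = $6210.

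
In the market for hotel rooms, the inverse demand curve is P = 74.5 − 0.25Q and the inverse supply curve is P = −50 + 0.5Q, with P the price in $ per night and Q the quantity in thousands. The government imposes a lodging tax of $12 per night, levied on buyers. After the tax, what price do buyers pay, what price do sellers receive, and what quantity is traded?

Buyers pay $37; sellers receive $25; quantity = 150.

Rewrite in direct form: Qd = 298 − 4P and Qs = 2P + 100.
Before the tax: set 298 − 4P = 2P + 100 → P* = $33, Q* = 166.
With the tax collected from buyers, demand (in seller-price terms) shifts: Qd = 298 − 4(P + 12).
New equilibrium: buyers pay $37, sellers receive $25, Q = 150. (Wedge: Pb − Ps = 12.)
The less price-elastic side of the market bears the larger share of a per-unit tax.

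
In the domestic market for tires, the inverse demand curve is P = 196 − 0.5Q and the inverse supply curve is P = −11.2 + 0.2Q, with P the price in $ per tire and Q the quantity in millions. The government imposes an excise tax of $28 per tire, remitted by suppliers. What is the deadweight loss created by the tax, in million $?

Deadweight loss = $560 million.

Rewrite in direct form: Qd = 392 − 2P and Qs = 5P + 56.
Before the tax: set 392 − 2P = 5P + 56 → P* = $48, Q* = 296.
With the tax collected from suppliers, supply shifts: Qs = 5(P − 28) + 56.
Solving gives Q = 256 with buyers paying $68 and suppliers receiving $40 (the $28 wedge).
Quantity falls by |ΔQ| = |296 − 256| = 40.
DWL = ½ · t · |ΔQ| = ½ · 28 · 40 = $560.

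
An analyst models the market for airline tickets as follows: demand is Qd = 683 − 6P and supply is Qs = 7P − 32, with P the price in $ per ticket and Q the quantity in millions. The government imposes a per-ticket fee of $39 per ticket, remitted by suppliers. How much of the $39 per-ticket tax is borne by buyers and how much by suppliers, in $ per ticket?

Without the tax, 683 − 6P = 7P − 32 gives 13P = 715, so P* = $55 and Q* = 353.
With the tax collected from suppliers, supply shifts: Qs = 7(P − 39) − 32.
New equilibrium: buyers pay $76, suppliers receive $37, Q = 227. (Wedge: Pb − Ps = 39.)
Burden on buyers: $21; on suppliers: $18. (They sum to $39.)

Buyers bear $21 per ticket; suppliers bear $18 per ticket.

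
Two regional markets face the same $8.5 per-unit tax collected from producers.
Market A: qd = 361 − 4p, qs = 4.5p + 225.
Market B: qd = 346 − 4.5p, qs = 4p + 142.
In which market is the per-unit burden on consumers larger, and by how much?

Market A, by $0.5.

Market A: pre-tax p* = $16, q* = 297; post-tax q = 279; per-unit burden on consumers = $4.5.
Market B: pre-tax p* = $24, q* = 238; post-tax q = 220; per-unit burden on consumers = $4.
Difference: $4.5 vs $4 → market A is larger by $0.5.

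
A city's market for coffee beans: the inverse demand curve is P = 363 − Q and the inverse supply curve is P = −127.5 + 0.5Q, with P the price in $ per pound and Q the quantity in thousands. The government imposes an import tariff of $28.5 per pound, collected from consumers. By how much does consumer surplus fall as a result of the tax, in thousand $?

Consumer surplus falls by $6032.5 thousand.

Inverting to Q(P) form: Qd = 363 − P; Qs = 2P + 255.
Before the tax: set 363 − P = 2P + 255 → P* = $36, Q* = 327.
With the tax collected from consumers, demand (in seller-price terms) shifts: Qd = 363 − (P + 28.5).
New equilibrium: consumers pay $55, sellers receive $26.5, Q = 308. (Wedge: Pb − Ps = 28.5.)
ΔCS is the trapezoid between Q = 308 and Q = 327 of height $19: ½ · (327 + 308) · 19 = $6032.5.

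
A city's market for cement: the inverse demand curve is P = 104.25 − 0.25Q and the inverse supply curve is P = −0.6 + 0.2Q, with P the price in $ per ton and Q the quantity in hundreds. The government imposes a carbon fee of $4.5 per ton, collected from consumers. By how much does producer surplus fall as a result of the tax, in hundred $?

Producer surplus falls by $456 hundred.

Rewrite in direct form: Qd = 417 − 4P and Qs = 5P + 3.
Before the tax: set 417 − 4P = 5P + 3 → P* = $46, Q* = 233.
With the tax collected from consumers, demand (in seller-price terms) shifts: Qd = 417 − 4(P + 4.5).
Solving gives Q = 223 with consumers paying $48.5 and sellers receiving $44 (the $4.5 wedge).
ΔPS is the trapezoid between Q = 223 and Q = 233 of height $2: ½ · (233 + 223) · 2 = $456.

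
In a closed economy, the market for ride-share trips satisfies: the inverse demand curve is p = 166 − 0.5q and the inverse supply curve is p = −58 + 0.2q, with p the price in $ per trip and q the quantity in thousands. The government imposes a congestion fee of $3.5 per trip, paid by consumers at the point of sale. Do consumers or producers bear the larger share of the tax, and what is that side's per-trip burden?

Consumers bear the larger share: $2.5 per trip.

Rewrite in direct form: qd = 332 − 2p and qs = 5p + 290.
Without the tax, 332 − 2p = 5p + 290 gives 7p = 42, so p* = $6 and q* = 320.
With the tax collected from consumers, demand (in seller-price terms) shifts: qd = 332 − 2(p + 3.5).
New equilibrium: consumers pay $8.5, producers receive $5, q = 315. (Wedge: pb − ps = 3.5.)
Per-trip burden: consumers $2.5, producers $1.
Consumers take the larger share because demand is less price-elastic here (demand slope 2 vs supply slope 5).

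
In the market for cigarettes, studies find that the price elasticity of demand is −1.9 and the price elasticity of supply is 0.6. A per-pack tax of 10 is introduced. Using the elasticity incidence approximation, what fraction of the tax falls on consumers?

Incidence ratio: consumers' share ≈ εs / (εs + |εd|) = 0.6 / (0.6 + 1.9) = 0.24.
Supply is the less elastic side, so consumers bear the smaller share.

Consumers' share ≈ 0.24.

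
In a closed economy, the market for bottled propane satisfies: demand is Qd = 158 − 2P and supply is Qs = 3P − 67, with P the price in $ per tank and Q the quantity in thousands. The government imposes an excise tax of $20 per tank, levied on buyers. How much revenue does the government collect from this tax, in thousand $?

Tax revenue = $880 thousand.

Without the tax, 158 − 2P = 3P − 67 gives 5P = 225, so P* = $45 and Q* = 68.
With the tax collected from buyers, demand (in seller-price terms) shifts: Qd = 158 − 2(P + 20).
New equilibrium: buyers pay $57, sellers receive $37, Q = 44. (Wedge: Pb − Ps = 20.)
Revenue = t · Q = 20 · 44 = $880.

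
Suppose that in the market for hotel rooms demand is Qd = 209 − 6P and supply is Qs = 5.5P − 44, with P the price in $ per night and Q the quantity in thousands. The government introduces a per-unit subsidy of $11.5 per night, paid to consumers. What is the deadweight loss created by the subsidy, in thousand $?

Deadweight loss = $189.75 thousand.

Before the subsidy: set 209 − 6P = 5.5P − 44 → P* = $22, Q* = 77.
With a per-unit subsidy paid to consumers, each effectively pays P − 11.5, so demand becomes Qd = 209 − 6(P − 11.5).
New equilibrium: consumers pay $16.5, suppliers receive $28, Q = 110. (Wedge: Pb − Ps = −11.5.)
Quantity rises by |ΔQ| = |77 − 110| = 33.
DWL = ½ · t · |ΔQ| = ½ · 11.5 · 33 = $189.75.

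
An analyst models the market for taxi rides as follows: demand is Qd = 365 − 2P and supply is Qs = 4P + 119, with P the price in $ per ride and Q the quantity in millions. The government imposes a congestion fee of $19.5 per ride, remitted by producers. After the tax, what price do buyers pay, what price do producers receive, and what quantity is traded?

Buyers pay $54; producers receive $34.5; quantity = 257.

Before the tax: set 365 − 2P = 4P + 119 → P* = $41, Q* = 283.
With the tax collected from producers, supply shifts: Qs = 4(P − 19.5) + 119.
Solving gives Q = 257 with buyers paying $54 and producers receiving $34.5 (the $19.5 wedge).
The less price-elastic side of the market bears the larger share of a per-unit tax.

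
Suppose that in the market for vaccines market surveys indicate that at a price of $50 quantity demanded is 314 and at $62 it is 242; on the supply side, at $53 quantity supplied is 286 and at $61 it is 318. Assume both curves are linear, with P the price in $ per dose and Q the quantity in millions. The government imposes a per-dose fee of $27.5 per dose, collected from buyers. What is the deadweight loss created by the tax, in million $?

Deadweight loss = $907.5 million.

Demand slope: (242 − 314)/(62 − 50) = -6, so Qd = 614 − 6P.
Supply slope: (318 − 286)/(61 − 53) = 4, so Qs = 4P + 74.
Before the tax: set 614 − 6P = 4P + 74 → P* = $54, Q* = 290.
With the tax collected from buyers, demand (in seller-price terms) shifts: Qd = 614 − 6(P + 27.5).
New equilibrium: buyers pay $65, suppliers receive $37.5, Q = 224. (Wedge: Pb − Ps = 27.5.)
Quantity falls by |ΔQ| = |290 − 224| = 66.
DWL = ½ · t · |ΔQ| = ½ · 27.5 · 66 = $907.5.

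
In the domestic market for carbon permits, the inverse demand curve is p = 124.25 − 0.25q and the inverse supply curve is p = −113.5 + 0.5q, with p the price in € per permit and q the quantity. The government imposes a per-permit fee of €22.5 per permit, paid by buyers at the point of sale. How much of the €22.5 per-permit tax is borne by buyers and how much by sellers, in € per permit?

Buyers bear €7.5 per permit; sellers bear €15 per permit.

Rewrite in direct form: qd = 497 − 4p and qs = 2p + 227.
Without the tax, 497 − 4p = 2p + 227 gives 6p = 270, so p* = €45 and q* = 317.
With the tax collected from buyers, demand (in seller-price terms) shifts: qd = 497 − 4(p + 22.5).
Solving gives q = 287 with buyers paying €52.5 and sellers receiving €30 (the €22.5 wedge).
Burden on buyers: €7.5; on sellers: €15. (They sum to €22.5.)
The less price-elastic side of the market bears the larger share of a per-unit tax.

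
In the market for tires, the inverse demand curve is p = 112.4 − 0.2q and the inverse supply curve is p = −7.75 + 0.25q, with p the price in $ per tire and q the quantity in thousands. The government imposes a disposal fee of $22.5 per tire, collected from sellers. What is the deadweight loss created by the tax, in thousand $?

Inverting to q(p) form: qd = 562 − 5p; qs = 4p + 31.
Before the tax: set 562 − 5p = 4p + 31 → p* = $59, q* = 267.
With the tax collected from sellers, supply shifts: qs = 4(p − 22.5) + 31.
New equilibrium: buyers pay $69, sellers receive $46.5, q = 217. (Wedge: pb − ps = 22.5.)
Quantity falls by |ΔQ| = |267 − 217| = 50.
DWL = ½ · t · |ΔQ| = ½ · 22.5 · 50 = $562.5.

Deadweight loss = $562.5 thousand.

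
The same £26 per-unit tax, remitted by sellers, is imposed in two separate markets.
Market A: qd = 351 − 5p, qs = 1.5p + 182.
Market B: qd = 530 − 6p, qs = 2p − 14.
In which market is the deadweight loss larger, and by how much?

Market A: pre-tax p* = £26, q* = 221; post-tax q = 191; deadweight loss = £390.
Market B: pre-tax p* = £68, q* = 122; post-tax q = 83; deadweight loss = £507.
Difference: £390 vs £507 → market B is larger by £117.

Market B, by £117.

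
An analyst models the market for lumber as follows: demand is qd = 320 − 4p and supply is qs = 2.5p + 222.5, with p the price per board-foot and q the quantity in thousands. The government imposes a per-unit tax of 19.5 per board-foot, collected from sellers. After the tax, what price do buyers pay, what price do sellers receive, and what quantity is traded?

Buyers pay 22.5; sellers receive 3; quantity = 230.

Before the tax: set 320 − 4p = 2.5p + 222.5 → p* = 15, q* = 260.
With the tax collected from sellers, supply shifts: qs = 2.5(p − 19.5) + 222.5.
New equilibrium: buyers pay 22.5, sellers receive 3, q = 230. (Wedge: pb − ps = 19.5.)
The less price-elastic side of the market bears the larger share of a per-unit tax.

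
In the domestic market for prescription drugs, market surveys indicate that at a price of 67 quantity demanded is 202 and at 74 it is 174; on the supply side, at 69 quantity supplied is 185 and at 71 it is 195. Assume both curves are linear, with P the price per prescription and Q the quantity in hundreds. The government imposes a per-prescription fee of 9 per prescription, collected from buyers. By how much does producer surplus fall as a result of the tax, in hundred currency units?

Demand slope: (174 − 202)/(74 − 67) = -4, so Qd = 470 − 4P.
Supply slope: (195 − 185)/(71 − 69) = 5, so Qs = 5P − 160.
Without the tax, 470 − 4P = 5P − 160 gives 9P = 630, so P* = 70 and Q* = 190.
With the tax collected from buyers, demand (in seller-price terms) shifts: Qd = 470 − 4(P + 9).
New equilibrium: buyers pay 75, suppliers receive 66, Q = 170. (Wedge: Pb − Ps = 9.)
ΔPS is the trapezoid between Q = 170 and Q = 190 of height 4: ½ · (190 + 170) · 4 = 720.

Producer surplus falls by 720 hundred.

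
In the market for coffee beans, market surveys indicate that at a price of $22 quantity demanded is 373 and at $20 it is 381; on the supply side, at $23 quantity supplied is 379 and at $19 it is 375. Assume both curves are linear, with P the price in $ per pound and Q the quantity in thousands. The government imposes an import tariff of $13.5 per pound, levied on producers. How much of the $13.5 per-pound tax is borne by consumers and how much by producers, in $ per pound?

Consumers bear $2.7 per pound; producers bear $10.8 per pound.

Demand slope: (381 − 373)/(20 − 22) = -4, so Qd = 461 − 4P.
Supply slope: (375 − 379)/(19 − 23) = 1, so Qs = P + 356.
Before the tax: set 461 − 4P = P + 356 → P* = $21, Q* = 377.
With the tax collected from producers, supply shifts: Qs = (P − 13.5) + 356.
Solving gives Q = 366.2 with consumers paying $23.7 and producers receiving $10.2 (the $13.5 wedge).
Burden on consumers: $2.7; on producers: $10.8. (They sum to $13.5.)
The less price-elastic side of the market bears the larger share of a per-unit tax.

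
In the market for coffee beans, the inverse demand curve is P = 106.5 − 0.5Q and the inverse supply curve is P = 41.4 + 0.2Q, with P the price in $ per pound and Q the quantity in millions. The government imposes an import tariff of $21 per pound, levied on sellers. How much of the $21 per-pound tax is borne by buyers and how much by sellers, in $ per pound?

Rewrite in direct form: Qd = 213 − 2P and Qs = 5P − 207.
Without the tax, 213 − 2P = 5P − 207 gives 7P = 420, so P* = $60 and Q* = 93.
With the tax collected from sellers, supply shifts: Qs = 5(P − 21) − 207.
New equilibrium: buyers pay $75, sellers receive $54, Q = 63. (Wedge: Pb − Ps = 21.)
Burden on buyers: $15; on sellers: $6. (They sum to $21.)

Buyers bear $15 per pound; sellers bear $6 per pound.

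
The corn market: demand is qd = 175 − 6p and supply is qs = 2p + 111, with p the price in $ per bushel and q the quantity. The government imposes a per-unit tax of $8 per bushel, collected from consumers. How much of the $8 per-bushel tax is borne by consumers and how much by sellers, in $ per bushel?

Consumers bear $2 per bushel; sellers bear $6 per bushel.

Before the tax: set 175 − 6p = 2p + 111 → p* = $8, q* = 127.
With the tax collected from consumers, demand (in seller-price terms) shifts: qd = 175 − 6(p + 8).
Solving gives q = 115 with consumers paying $10 and sellers receiving $2 (the $8 wedge).
Burden on consumers: $2; on sellers: $6. (They sum to $8.)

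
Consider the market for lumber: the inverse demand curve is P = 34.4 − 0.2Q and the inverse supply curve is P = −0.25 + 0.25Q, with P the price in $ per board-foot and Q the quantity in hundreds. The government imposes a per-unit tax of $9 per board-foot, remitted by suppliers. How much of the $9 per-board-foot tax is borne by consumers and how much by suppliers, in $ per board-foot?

Consumers bear $4 per board-foot; suppliers bear $5 per board-foot.

Rewrite in direct form: Qd = 172 − 5P and Qs = 4P + 1.
Without the tax, 172 − 5P = 4P + 1 gives 9P = 171, so P* = $19 and Q* = 77.
With the tax collected from suppliers, supply shifts: Qs = 4(P − 9) + 1.
Solving gives Q = 57 with consumers paying $23 and suppliers receiving $14 (the $9 wedge).
Burden on consumers: $4; on suppliers: $5. (They sum to $9.)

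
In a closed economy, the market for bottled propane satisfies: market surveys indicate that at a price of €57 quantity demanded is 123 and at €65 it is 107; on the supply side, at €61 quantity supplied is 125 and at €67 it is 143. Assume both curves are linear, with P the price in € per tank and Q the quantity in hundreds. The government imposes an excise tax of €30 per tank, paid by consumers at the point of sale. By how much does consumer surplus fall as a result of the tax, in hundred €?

Consumer surplus falls by €1818 hundred.

Demand slope: (107 − 123)/(65 − 57) = -2, so Qd = 237 − 2P.
Supply slope: (143 − 125)/(67 − 61) = 3, so Qs = 3P − 58.
Before the tax: set 237 − 2P = 3P − 58 → P* = €59, Q* = 119.
With the tax collected from consumers, demand (in seller-price terms) shifts: Qd = 237 − 2(P + 30).
Solving gives Q = 83 with consumers paying €77 and suppliers receiving €47 (the €30 wedge).
ΔCS is the trapezoid between Q = 83 and Q = 119 of height €18: ½ · (119 + 83) · 18 = €1818.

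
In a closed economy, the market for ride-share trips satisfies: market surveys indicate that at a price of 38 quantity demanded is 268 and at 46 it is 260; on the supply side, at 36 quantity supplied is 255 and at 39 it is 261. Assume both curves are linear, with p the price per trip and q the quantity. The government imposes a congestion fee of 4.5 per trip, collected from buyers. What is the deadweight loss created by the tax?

Demand slope: (260 − 268)/(46 − 38) = -1, so qd = 306 − p.
Supply slope: (261 − 255)/(39 − 36) = 2, so qs = 2p + 183.
Before the tax: set 306 − p = 2p + 183 → p* = 41, q* = 265.
With the tax collected from buyers, demand (in seller-price terms) shifts: qd = 306 − (p + 4.5).
New equilibrium: buyers pay 44, producers receive 39.5, q = 262. (Wedge: pb − ps = 4.5.)
Quantity falls by |ΔQ| = |265 − 262| = 3.
DWL = ½ · t · |ΔQ| = ½ · 4.5 · 3 = 6.75.

Deadweight loss = 6.75.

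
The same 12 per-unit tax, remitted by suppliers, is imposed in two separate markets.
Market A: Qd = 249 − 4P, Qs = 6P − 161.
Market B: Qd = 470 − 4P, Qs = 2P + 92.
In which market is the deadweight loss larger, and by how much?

Market A: pre-tax P* = 41, Q* = 85; post-tax Q = 56.2; deadweight loss = 172.8.
Market B: pre-tax P* = 63, Q* = 218; post-tax Q = 202; deadweight loss = 96.
Difference: 172.8 vs 96 → market A is larger by 76.8.

Market A, by 76.8.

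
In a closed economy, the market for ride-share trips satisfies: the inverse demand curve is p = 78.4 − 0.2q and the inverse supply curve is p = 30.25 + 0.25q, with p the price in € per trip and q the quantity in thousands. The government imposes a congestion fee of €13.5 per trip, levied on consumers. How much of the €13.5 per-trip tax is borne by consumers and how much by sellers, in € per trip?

Consumers bear €6 per trip; sellers bear €7.5 per trip.

Rewrite in direct form: qd = 392 − 5p and qs = 4p − 121.
Before the tax: set 392 − 5p = 4p − 121 → p* = €57, q* = 107.
With the tax collected from consumers, demand (in seller-price terms) shifts: qd = 392 − 5(p + 13.5).
New equilibrium: consumers pay €63, sellers receive €49.5, q = 77. (Wedge: pb − ps = 13.5.)
Burden on consumers: €6; on sellers: €7.5. (They sum to €13.5.)
The less price-elastic side of the market bears the larger share of a per-unit tax.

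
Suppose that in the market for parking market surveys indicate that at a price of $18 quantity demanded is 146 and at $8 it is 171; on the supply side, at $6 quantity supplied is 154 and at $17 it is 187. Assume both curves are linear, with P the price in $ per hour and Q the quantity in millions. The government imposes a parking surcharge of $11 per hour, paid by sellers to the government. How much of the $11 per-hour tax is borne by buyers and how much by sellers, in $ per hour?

Buyers bear $6 per hour; sellers bear $5 per hour.

Demand slope: (171 − 146)/(8 − 18) = -2.5, so Qd = 191 − 2.5P.
Supply slope: (187 − 154)/(17 − 6) = 3, so Qs = 3P + 136.
Without the tax, 191 − 2.5P = 3P + 136 gives 5.5P = 55, so P* = $10 and Q* = 166.
With the tax collected from sellers, supply shifts: Qs = 3(P − 11) + 136.
New equilibrium: buyers pay $16, sellers receive $5, Q = 151. (Wedge: Pb − Ps = 11.)
Burden on buyers: $6; on sellers: $5. (They sum to $11.)
The less price-elastic side of the market bears the larger share of a per-unit tax.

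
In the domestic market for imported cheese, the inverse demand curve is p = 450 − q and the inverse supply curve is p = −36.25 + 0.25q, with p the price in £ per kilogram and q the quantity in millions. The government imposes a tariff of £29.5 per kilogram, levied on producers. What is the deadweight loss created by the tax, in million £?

Deadweight loss = £348.1 million.

Rewrite in direct form: qd = 450 − p and qs = 4p + 145.
Without the tax, 450 − p = 4p + 145 gives 5p = 305, so p* = £61 and q* = 389.
With the tax collected from producers, supply shifts: qs = 4(p − 29.5) + 145.
Solving gives q = 365.4 with consumers paying £84.6 and producers receiving £55.1 (the £29.5 wedge).
Quantity falls by |ΔQ| = |389 − 365.4| = 23.6.
DWL = ½ · t · |ΔQ| = ½ · 29.5 · 23.6 = £348.1.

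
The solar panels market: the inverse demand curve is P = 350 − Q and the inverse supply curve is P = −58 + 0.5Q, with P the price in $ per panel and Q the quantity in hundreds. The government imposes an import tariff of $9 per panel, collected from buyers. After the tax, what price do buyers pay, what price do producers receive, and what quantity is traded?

Rewrite in direct form: Qd = 350 − P and Qs = 2P + 116.
Before the tax: set 350 − P = 2P + 116 → P* = $78, Q* = 272.
With the tax collected from buyers, demand (in seller-price terms) shifts: Qd = 350 − (P + 9).
New equilibrium: buyers pay $84, producers receive $75, Q = 266. (Wedge: Pb − Ps = 9.)
The less price-elastic side of the market bears the larger share of a per-unit tax.

Buyers pay $84; producers receive $75; quantity = 266.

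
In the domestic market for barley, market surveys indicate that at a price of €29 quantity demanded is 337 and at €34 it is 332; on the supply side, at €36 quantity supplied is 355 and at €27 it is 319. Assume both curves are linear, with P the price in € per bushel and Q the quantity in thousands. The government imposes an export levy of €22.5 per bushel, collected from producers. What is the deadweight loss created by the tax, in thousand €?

Deadweight loss = €202.5 thousand.

Demand slope: (332 − 337)/(34 − 29) = -1, so Qd = 366 − P.
Supply slope: (319 − 355)/(27 − 36) = 4, so Qs = 4P + 211.
Without the tax, 366 − P = 4P + 211 gives 5P = 155, so P* = €31 and Q* = 335.
With the tax collected from producers, supply shifts: Qs = 4(P − 22.5) + 211.
Solving gives Q = 317 with buyers paying €49 and producers receiving €26.5 (the €22.5 wedge).
Quantity falls by |ΔQ| = |335 − 317| = 18.
DWL = ½ · t · |ΔQ| = ½ · 22.5 · 18 = €202.5.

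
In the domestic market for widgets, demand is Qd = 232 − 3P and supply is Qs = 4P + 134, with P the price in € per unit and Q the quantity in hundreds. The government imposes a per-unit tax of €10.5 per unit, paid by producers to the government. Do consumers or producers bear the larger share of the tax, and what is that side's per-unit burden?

Consumers bear the larger share: €6 per unit.

Before the tax: set 232 − 3P = 4P + 134 → P* = €14, Q* = 190.
With the tax collected from producers, supply shifts: Qs = 4(P − 10.5) + 134.
Solving gives Q = 172 with consumers paying €20 and producers receiving €9.5 (the €10.5 wedge).
Per-unit burden: consumers €6, producers €4.5.
Consumers take the larger share because demand is less price-elastic here (demand slope 3 vs supply slope 4).
The less price-elastic side of the market bears the larger share of a per-unit tax.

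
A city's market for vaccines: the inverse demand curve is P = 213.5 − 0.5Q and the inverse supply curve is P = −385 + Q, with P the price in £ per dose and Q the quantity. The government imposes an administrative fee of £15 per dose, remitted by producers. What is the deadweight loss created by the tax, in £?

Rewrite in direct form: Qd = 427 − 2P and Qs = P + 385.
Before the tax: set 427 − 2P = P + 385 → P* = £14, Q* = 399.
With the tax collected from producers, supply shifts: Qs = (P − 15) + 385.
New equilibrium: buyers pay £19, producers receive £4, Q = 389. (Wedge: Pb − Ps = 15.)
Quantity falls by |ΔQ| = |399 − 389| = 10.
DWL = ½ · t · |ΔQ| = ½ · 15 · 10 = £75.

Deadweight loss = £75.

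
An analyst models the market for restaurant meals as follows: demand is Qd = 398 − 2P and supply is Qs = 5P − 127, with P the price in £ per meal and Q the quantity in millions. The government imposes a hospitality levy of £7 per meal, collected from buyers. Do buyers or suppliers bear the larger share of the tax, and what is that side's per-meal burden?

Buyers bear the larger share: £5 per meal.

Without the tax, 398 − 2P = 5P − 127 gives 7P = 525, so P* = £75 and Q* = 248.
With the tax collected from buyers, demand (in seller-price terms) shifts: Qd = 398 − 2(P + 7).
Solving gives Q = 238 with buyers paying £80 and suppliers receiving £73 (the £7 wedge).
Per-meal burden: buyers £5, suppliers £2.
Buyers take the larger share because demand is less price-elastic here (demand slope 2 vs supply slope 5).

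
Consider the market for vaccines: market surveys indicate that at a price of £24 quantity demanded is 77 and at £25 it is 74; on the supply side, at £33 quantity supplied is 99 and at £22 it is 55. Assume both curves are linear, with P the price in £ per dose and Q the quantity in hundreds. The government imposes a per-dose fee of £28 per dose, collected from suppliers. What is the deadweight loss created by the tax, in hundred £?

Demand slope: (74 − 77)/(25 − 24) = -3, so Qd = 149 − 3P.
Supply slope: (55 − 99)/(22 − 33) = 4, so Qs = 4P − 33.
Before the tax: set 149 − 3P = 4P − 33 → P* = £26, Q* = 71.
With the tax collected from suppliers, supply shifts: Qs = 4(P − 28) − 33.
Solving gives Q = 23 with buyers paying £42 and suppliers receiving £14 (the £28 wedge).
Quantity falls by |ΔQ| = |71 − 23| = 48.
DWL = ½ · t · |ΔQ| = ½ · 28 · 48 = £672.

Deadweight loss = £672 hundred.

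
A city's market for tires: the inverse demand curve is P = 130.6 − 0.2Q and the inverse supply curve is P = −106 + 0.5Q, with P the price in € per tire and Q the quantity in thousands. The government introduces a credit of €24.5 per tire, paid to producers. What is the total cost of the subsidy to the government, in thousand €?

Government outlay = €9138.5 thousand.

Inverting to Q(P) form: Qd = 653 − 5P; Qs = 2P + 212.
Without the subsidy, 653 − 5P = 2P + 212 gives 7P = 441, so P* = €63 and Q* = 338.
With a per-unit subsidy paid to producers, each receives P + 24.5 per unit sold, so supply becomes Qs = 2(P + 24.5) + 212.
Solving gives Q = 373 with buyers paying €56 and producers receiving €80.5 (the €24.5 wedge).
Outlay = t · Q = 24.5 · 373 = €9138.5.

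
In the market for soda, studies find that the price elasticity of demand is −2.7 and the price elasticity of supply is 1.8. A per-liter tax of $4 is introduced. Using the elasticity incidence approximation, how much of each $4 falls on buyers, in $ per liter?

Buyers bear ≈ $1.6 per liter.

Incidence ratio: buyers' share ≈ εs / (εs + |εd|) = 1.8 / (1.8 + 2.7) = 0.4.
So buyers bear ≈ 0.4 × $4 = $1.6; suppliers bear $2.4.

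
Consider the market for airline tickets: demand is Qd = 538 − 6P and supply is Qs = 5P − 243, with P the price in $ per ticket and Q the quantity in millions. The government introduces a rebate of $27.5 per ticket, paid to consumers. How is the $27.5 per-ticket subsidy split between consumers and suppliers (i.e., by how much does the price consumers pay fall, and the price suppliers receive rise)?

Consumers gain $12.5 per ticket; suppliers gain $15 per ticket.

Without the subsidy, 538 − 6P = 5P − 243 gives 11P = 781, so P* = $71 and Q* = 112.
With a per-unit subsidy paid to consumers, each effectively pays P − 27.5, so demand becomes Qd = 538 − 6(P − 27.5).
Solving gives Q = 187 with consumers paying $58.5 and suppliers receiving $86 (the $27.5 wedge).
Gain to consumers: $12.5; to suppliers: $15. (They sum to $27.5.)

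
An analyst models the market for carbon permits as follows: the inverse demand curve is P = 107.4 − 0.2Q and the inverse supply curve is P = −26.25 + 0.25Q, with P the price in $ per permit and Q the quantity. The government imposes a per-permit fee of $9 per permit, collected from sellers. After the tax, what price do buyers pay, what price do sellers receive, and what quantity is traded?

Rewrite in direct form: Qd = 537 − 5P and Qs = 4P + 105.
Before the tax: set 537 − 5P = 4P + 105 → P* = $48, Q* = 297.
With the tax collected from sellers, supply shifts: Qs = 4(P − 9) + 105.
Solving gives Q = 277 with buyers paying $52 and sellers receiving $43 (the $9 wedge).
The less price-elastic side of the market bears the larger share of a per-unit tax.

Buyers pay $52; sellers receive $43; quantity = 277.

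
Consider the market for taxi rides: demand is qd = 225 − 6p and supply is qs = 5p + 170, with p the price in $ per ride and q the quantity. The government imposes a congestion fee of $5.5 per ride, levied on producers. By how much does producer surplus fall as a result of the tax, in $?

Before the tax: set 225 − 6p = 5p + 170 → p* = $5, q* = 195.
With the tax collected from producers, supply shifts: qs = 5(p − 5.5) + 170.
New equilibrium: buyers pay $7.5, producers receive $2, q = 180. (Wedge: pb − ps = 5.5.)
ΔPS is the trapezoid between Q = 180 and Q = 195 of height $3: ½ · (195 + 180) · 3 = $562.5.

Producer surplus falls by $562.5.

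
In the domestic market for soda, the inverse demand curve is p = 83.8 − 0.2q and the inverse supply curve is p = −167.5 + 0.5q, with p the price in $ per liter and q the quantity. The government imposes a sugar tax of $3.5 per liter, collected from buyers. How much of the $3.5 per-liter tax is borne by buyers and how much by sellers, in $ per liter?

Inverting to q(p) form: qd = 419 − 5p; qs = 2p + 335.
Without the tax, 419 − 5p = 2p + 335 gives 7p = 84, so p* = $12 and q* = 359.
With the tax collected from buyers, demand (in seller-price terms) shifts: qd = 419 − 5(p + 3.5).
Solving gives q = 354 with buyers paying $13 and sellers receiving $9.5 (the $3.5 wedge).
Burden on buyers: $1; on sellers: $2.5. (They sum to $3.5.)
The less price-elastic side of the market bears the larger share of a per-unit tax.

Buyers bear $1 per liter; sellers bear $2.5 per liter.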